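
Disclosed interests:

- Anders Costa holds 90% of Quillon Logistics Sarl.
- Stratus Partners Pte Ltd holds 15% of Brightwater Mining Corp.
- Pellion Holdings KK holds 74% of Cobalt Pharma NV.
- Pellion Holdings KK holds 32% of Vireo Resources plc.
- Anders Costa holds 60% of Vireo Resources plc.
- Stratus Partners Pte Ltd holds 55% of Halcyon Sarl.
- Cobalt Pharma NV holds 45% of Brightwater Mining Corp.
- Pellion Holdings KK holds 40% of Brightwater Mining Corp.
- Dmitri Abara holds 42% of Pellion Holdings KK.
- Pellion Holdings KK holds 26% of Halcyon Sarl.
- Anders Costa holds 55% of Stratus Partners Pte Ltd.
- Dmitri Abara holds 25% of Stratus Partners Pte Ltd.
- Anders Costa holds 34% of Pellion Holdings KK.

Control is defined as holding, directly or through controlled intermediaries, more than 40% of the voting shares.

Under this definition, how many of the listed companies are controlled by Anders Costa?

4

Anders holds 55% of Stratus, so Anders controls Stratus.
Anders holds 60% of Vireo, so Anders controls Vireo.
Anders holds 90% of Quillon, so Anders controls Quillon.
Stratus holds 55% of Halcyon, so Anders controls Halcyon.
No other company's threshold is met.
Anders controls 4 companies.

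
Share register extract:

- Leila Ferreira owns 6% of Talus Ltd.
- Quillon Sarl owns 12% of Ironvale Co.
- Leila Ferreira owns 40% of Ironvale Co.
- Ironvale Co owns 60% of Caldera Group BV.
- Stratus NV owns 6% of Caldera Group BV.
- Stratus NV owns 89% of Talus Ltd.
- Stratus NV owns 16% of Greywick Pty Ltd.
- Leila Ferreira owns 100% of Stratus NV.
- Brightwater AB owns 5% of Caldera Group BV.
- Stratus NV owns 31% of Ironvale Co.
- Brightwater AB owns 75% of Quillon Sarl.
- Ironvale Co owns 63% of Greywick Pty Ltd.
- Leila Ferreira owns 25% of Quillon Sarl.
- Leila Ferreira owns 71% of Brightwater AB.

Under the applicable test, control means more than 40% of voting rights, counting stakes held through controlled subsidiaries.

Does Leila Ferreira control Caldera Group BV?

Yes

Leila holds 100% of Stratus, so Leila controls Stratus.
Leila holds 71% of Brightwater, so Leila controls Brightwater.
Brightwater and Leila together hold 75% + 25% = 100% of Quillon, so Leila controls Quillon.
Quillon and Leila and Stratus together hold 12% + 40% + 31% = 83% of Ironvale, so Leila controls Ironvale.
Brightwater and Stratus and Ironvale together hold 5% + 6% + 60% = 71% of Caldera, so Leila controls Caldera.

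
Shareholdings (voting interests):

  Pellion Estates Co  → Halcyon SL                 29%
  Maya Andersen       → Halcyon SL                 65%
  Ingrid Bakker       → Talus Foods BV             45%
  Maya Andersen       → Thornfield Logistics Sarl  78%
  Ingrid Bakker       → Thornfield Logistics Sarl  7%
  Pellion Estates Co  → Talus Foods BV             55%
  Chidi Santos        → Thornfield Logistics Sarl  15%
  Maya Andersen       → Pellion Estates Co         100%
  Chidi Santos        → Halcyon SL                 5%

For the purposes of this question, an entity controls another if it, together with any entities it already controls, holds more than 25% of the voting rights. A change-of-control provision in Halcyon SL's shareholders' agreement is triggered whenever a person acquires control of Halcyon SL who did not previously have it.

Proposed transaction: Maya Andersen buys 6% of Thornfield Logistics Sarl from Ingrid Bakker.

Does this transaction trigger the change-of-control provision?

No

The purchase adds only to Maya's holdings (Ingrid's stake shrinks), so Maya is the only person who could newly come to control Halcyon.
Maya holds 100% of Pellion, so Maya controls Pellion.
Maya and Pellion together hold 65% + 29% = 94% of Halcyon, so Maya controls Halcyon.
So Maya already controls Halcyon before the transaction.
After the purchase, Maya's direct stake in Thornfield rises to 78% + 6% = 84%, and Ingrid's stake falls to 1%.
Maya controlled Halcyon already, so this is not a new person acquiring control; every other person's position is unchanged or reduced.
No new person acquires control, so the clause is not triggered.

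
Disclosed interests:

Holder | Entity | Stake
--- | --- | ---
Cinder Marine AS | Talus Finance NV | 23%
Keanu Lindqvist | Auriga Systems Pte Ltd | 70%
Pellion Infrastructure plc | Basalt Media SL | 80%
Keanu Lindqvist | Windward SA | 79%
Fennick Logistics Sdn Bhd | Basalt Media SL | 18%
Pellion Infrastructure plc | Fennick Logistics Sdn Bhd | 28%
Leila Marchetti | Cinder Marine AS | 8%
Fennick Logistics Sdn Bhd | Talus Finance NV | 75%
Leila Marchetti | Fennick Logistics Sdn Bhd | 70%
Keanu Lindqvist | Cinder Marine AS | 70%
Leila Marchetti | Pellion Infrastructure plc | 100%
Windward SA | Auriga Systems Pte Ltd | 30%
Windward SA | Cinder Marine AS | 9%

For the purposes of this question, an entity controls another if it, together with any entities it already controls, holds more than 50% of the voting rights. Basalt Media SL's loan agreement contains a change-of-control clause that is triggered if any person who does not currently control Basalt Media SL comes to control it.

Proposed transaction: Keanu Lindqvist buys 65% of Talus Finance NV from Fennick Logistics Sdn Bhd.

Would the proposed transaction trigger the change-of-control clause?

The purchase adds only to Keanu's holdings (Fennick's stake shrinks), so Keanu is the only person who could newly come to control Basalt.
Keanu holds 79% of Windward, so Keanu controls Windward.
Keanu and Windward together hold 70% + 9% = 79% of Cinder, so Keanu controls Cinder.
Windward and Keanu together hold 30% + 70% = 100% of Auriga, so Keanu controls Auriga.
Neither Keanu nor any entity Keanu controls holds any voting interest in Basalt.
So before the transaction, Keanu does not control Basalt.
After the purchase, Keanu holds 65% of Talus directly, and Fennick's stake falls to 10%.
Cinder and Keanu together hold 23% + 65% = 88% of Talus, so Keanu controls Talus.
After the transaction, neither Keanu nor any entity Keanu controls holds a voting interest in Basalt, so Keanu still does not control it.
No new person acquires control, so the clause is not triggered.

No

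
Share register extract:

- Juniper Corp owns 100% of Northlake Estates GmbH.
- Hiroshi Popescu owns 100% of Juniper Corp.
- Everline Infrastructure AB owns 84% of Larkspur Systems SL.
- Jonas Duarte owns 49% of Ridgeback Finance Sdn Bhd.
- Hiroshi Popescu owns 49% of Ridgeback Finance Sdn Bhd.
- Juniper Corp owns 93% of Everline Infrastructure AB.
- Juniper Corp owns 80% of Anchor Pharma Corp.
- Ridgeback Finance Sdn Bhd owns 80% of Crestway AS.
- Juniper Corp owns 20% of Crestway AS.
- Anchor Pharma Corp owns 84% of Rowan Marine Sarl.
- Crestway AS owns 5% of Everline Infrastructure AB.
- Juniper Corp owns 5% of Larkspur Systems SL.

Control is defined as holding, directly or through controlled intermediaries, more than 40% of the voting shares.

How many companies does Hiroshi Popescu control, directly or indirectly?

8

Hiroshi holds 100% of Juniper, so Hiroshi controls Juniper.
Hiroshi holds 49% of Ridgeback, so Hiroshi controls Ridgeback.
Juniper holds 80% of Anchor, so Hiroshi controls Anchor.
Juniper and Ridgeback together hold 20% + 80% = 100% of Crestway, so Hiroshi controls Crestway.
Anchor holds 84% of Rowan, so Hiroshi controls Rowan.
Crestway and Juniper together hold 5% + 93% = 98% of Everline, so Hiroshi controls Everline.
Juniper and Everline together hold 5% + 84% = 89% of Larkspur, so Hiroshi controls Larkspur.
Juniper holds 100% of Northlake, so Hiroshi controls Northlake.
Hiroshi controls 8 companies.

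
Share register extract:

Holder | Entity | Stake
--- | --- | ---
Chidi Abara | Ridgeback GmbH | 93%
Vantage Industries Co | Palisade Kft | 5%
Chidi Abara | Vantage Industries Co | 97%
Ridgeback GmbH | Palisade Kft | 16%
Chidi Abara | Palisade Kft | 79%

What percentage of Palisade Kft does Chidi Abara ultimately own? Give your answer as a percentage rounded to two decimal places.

98.73%

Chidi reaches Palisade along 3 paths.
Via Ridgeback: 93% × 16% = 14.88%.
Via Vantage: 97% × 5% = 4.85%.
Direct stake: 79% = 79%.
Total: 14.88% + 4.85% + 79% = 98.73%.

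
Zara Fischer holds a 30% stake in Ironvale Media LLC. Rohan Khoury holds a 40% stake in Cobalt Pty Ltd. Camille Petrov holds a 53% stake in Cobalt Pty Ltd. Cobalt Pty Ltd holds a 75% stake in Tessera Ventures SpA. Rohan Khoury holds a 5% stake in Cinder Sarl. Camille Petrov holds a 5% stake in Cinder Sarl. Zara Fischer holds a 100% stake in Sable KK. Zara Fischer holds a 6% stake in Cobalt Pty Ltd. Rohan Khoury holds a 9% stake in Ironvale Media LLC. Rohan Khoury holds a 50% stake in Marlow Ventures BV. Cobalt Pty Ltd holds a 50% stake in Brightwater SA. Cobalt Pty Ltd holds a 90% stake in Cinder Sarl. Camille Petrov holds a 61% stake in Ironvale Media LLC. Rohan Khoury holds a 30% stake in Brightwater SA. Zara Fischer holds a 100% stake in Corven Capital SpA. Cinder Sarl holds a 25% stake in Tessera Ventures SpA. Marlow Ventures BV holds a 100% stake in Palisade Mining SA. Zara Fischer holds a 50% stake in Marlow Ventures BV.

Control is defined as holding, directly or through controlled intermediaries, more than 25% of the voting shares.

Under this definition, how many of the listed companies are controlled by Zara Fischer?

5

Zara holds 30% of Ironvale, so Zara controls Ironvale.
Zara holds 50% of Marlow, so Zara controls Marlow.
Zara holds 100% of Sable, so Zara controls Sable.
Zara holds 100% of Corven, so Zara controls Corven.
Marlow holds 100% of Palisade, so Zara controls Palisade.
No other company's threshold is met.
Zara controls 5 companies.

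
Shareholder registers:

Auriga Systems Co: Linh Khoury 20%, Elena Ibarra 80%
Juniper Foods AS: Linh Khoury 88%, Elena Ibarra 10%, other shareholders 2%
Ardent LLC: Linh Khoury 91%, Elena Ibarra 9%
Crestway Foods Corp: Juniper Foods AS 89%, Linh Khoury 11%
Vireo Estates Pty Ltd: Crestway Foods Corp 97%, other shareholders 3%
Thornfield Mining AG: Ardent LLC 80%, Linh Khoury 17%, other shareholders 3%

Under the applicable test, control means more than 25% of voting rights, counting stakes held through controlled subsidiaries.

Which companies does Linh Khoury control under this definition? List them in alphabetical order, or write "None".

Linh holds 88% of Juniper, so Linh controls Juniper.
Linh holds 91% of Ardent, so Linh controls Ardent.
Juniper and Linh together hold 89% + 11% = 100% of Crestway, so Linh controls Crestway.
Crestway holds 97% of Vireo, so Linh controls Vireo.
Ardent and Linh together hold 80% + 17% = 97% of Thornfield, so Linh controls Thornfield.
No other company's threshold is met.

Ardent LLC, Crestway Foods Corp, Juniper Foods AS, Thornfield Mining AG, Vireo Estates Pty Ltd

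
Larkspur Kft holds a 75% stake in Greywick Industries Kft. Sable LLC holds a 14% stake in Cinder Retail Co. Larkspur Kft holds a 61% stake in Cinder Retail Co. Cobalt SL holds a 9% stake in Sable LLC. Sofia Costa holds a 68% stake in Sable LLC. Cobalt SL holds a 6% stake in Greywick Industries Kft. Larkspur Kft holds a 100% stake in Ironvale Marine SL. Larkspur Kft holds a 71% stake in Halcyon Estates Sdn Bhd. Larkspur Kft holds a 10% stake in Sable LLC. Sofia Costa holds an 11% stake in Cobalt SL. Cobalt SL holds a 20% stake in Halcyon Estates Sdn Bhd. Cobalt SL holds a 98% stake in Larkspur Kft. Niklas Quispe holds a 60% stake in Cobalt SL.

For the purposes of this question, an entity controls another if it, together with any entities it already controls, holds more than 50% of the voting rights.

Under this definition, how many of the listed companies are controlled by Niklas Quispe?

6

Niklas holds 60% of Cobalt, so Niklas controls Cobalt.
Cobalt holds 98% of Larkspur, so Niklas controls Larkspur.
Larkspur and Cobalt together hold 75% + 6% = 81% of Greywick, so Niklas controls Greywick.
Larkspur holds 100% of Ironvale, so Niklas controls Ironvale.
Larkspur holds 61% of Cinder, so Niklas controls Cinder.
Cobalt and Larkspur together hold 20% + 71% = 91% of Halcyon, so Niklas controls Halcyon.
No other company's threshold is met.
Niklas controls 6 companies.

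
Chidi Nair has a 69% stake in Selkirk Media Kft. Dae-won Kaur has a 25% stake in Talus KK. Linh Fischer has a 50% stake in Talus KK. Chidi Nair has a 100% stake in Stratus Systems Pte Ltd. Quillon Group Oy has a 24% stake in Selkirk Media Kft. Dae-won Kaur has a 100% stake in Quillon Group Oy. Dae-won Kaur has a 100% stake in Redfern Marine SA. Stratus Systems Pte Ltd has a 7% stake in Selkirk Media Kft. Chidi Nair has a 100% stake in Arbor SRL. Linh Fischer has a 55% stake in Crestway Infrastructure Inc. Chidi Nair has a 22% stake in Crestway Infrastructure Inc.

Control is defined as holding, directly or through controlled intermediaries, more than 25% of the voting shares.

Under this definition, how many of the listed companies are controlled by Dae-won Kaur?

Dae-won holds 100% of Quillon, so Dae-won controls Quillon.
Dae-won holds 100% of Redfern, so Dae-won controls Redfern.
No other company's threshold is met.
Dae-won controls 2 companies.

2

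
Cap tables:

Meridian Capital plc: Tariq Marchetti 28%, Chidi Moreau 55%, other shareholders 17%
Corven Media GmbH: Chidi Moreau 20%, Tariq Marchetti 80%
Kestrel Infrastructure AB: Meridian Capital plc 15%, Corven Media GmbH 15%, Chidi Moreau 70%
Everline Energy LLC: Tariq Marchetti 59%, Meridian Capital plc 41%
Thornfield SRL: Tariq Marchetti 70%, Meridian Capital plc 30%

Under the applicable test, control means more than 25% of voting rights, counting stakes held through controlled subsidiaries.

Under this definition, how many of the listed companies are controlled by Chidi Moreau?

Chidi holds 55% of Meridian, so Chidi controls Meridian.
Meridian and Chidi together hold 15% + 70% = 85% of Kestrel, so Chidi controls Kestrel.
Meridian holds 41% of Everline, so Chidi controls Everline.
Meridian holds 30% of Thornfield, so Chidi controls Thornfield.
No other company's threshold is met.
Chidi controls 4 companies.

4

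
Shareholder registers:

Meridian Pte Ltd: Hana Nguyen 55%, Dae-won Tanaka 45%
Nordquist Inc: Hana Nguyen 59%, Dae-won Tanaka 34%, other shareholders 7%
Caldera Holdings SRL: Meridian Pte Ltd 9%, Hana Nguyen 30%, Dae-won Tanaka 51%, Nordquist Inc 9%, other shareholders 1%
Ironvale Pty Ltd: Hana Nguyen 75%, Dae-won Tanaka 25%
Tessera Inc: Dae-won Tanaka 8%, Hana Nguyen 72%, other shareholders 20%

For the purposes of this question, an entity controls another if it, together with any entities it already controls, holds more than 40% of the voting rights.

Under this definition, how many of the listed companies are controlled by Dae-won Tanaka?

Dae-won holds 45% of Meridian, so Dae-won controls Meridian.
Meridian and Dae-won together hold 9% + 51% = 60% of Caldera, so Dae-won controls Caldera.
No other company's threshold is met.
Dae-won controls 2 companies.

2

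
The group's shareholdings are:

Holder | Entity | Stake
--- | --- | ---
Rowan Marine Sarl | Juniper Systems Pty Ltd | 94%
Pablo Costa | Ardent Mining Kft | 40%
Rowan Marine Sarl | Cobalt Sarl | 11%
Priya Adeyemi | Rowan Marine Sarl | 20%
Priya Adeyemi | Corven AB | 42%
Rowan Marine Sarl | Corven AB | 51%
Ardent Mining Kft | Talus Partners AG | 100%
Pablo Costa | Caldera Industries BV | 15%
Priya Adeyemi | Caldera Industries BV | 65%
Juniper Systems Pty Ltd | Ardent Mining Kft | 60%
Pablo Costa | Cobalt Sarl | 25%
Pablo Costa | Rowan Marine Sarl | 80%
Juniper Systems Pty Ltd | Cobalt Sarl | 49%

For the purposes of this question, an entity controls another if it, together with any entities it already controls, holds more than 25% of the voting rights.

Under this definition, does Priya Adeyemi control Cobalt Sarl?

No

Priya holds 65% of Caldera, so Priya controls Caldera.
Priya holds 42% of Corven, so Priya controls Corven.
Neither Priya nor any entity Priya controls holds any voting interest in Cobalt.
So Priya does not control Cobalt.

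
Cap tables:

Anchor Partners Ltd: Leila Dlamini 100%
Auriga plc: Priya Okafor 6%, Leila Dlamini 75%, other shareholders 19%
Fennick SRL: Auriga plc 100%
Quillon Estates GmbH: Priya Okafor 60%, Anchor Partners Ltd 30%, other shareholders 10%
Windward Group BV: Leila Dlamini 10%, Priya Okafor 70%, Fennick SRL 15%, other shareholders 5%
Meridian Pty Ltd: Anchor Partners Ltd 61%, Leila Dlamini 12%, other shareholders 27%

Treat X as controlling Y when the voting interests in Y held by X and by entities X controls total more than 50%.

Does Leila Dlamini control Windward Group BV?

Leila holds 100% of Anchor, so Leila controls Anchor.
Leila holds 75% of Auriga, so Leila controls Auriga.
Auriga holds 100% of Fennick, so Leila controls Fennick.
Anchor and Leila together hold 61% + 12% = 73% of Meridian, so Leila controls Meridian.
In Windward, Leila's side holds only 10% + 15% = 25%, not > 50%.
So Leila does not control Windward.

No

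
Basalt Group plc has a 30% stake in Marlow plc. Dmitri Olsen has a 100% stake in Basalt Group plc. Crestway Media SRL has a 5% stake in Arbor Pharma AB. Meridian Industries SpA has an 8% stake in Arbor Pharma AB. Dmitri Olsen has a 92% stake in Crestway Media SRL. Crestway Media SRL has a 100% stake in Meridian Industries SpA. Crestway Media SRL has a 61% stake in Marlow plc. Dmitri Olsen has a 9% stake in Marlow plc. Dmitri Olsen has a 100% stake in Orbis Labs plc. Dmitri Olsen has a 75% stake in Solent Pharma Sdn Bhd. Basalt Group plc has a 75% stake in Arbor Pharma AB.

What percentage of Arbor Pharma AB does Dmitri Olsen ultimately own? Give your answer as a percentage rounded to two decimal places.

Dmitri reaches Arbor along 3 paths.
Via Crestway → Meridian: 92% × 100% × 8% = 7.36%.
Via Crestway: 92% × 5% = 4.6%.
Via Basalt: 100% × 75% = 75%.
Total: 7.36% + 4.6% + 75% = 86.96%.

86.96%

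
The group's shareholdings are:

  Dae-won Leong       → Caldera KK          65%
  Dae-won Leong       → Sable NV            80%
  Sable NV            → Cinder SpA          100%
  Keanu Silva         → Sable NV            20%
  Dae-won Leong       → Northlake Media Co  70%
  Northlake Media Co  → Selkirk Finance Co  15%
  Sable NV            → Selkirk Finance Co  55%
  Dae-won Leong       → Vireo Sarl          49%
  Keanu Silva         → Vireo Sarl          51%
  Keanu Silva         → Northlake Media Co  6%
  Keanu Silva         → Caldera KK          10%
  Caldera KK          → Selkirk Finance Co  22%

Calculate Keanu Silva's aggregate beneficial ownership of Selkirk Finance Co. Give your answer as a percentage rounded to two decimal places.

14.10%

Keanu reaches Selkirk along 3 paths.
Via Sable: 20% × 55% = 11%.
Via Caldera: 10% × 22% = 2.2%.
Via Northlake: 6% × 15% = 0.9%.
Total: 11% + 2.2% + 0.9% = 14.1%.
Rounded: 14.10%.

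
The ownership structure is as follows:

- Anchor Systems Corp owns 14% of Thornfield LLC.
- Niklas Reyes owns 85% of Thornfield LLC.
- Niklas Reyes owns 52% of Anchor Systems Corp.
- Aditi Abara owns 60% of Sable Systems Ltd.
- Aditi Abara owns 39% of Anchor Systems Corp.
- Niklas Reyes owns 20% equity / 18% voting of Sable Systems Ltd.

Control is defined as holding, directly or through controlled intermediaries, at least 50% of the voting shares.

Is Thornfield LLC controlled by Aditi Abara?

No

Aditi holds 60% of Sable, so Aditi controls Sable.
Neither Aditi nor any entity Aditi controls holds any voting interest in Thornfield.
So Aditi does not control Thornfield.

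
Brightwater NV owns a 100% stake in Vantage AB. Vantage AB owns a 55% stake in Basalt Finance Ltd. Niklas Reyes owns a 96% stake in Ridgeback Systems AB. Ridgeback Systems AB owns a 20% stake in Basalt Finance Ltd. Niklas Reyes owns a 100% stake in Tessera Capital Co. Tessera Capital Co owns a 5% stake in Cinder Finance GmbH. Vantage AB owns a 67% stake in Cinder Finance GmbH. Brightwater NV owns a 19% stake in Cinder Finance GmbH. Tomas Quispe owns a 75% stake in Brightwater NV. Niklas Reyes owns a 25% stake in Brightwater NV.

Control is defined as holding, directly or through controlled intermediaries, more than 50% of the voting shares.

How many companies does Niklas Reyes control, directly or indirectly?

Niklas holds 100% of Tessera, so Niklas controls Tessera.
Niklas holds 96% of Ridgeback, so Niklas controls Ridgeback.
No other company's threshold is met.
Niklas controls 2 companies.

2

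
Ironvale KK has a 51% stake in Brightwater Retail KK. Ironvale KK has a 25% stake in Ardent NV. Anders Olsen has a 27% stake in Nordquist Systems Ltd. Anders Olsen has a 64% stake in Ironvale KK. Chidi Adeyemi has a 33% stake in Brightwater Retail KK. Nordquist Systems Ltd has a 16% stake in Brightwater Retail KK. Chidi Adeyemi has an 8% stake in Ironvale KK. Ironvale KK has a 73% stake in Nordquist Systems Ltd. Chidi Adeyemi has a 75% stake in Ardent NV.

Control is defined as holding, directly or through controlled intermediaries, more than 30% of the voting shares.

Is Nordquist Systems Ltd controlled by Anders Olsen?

Anders holds 64% of Ironvale, so Anders controls Ironvale.
Ironvale and Anders together hold 73% + 27% = 100% of Nordquist, so Anders controls Nordquist.

Yes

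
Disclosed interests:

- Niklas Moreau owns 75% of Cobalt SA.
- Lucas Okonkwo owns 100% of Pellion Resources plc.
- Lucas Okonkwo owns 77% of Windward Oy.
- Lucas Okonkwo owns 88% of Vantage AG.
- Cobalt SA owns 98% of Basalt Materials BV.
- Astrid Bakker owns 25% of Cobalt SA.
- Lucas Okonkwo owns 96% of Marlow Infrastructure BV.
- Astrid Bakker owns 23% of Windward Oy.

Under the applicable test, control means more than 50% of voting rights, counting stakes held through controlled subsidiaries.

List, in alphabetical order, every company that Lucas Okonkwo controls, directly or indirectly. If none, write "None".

Marlow Infrastructure BV, Pellion Resources plc, Vantage AG, Windward Oy

Lucas holds 88% of Vantage, so Lucas controls Vantage.
Lucas holds 77% of Windward, so Lucas controls Windward.
Lucas holds 96% of Marlow, so Lucas controls Marlow.
Lucas holds 100% of Pellion, so Lucas controls Pellion.
No other company's threshold is met.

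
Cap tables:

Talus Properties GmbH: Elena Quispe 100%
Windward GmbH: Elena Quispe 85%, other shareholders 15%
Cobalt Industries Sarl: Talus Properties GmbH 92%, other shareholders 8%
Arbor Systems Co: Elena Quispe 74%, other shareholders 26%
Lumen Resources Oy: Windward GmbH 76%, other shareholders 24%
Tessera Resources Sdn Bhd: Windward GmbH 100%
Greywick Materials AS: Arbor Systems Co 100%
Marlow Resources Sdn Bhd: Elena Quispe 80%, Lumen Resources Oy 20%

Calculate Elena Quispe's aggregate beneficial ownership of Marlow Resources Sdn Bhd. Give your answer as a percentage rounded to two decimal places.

Elena reaches Marlow along 2 paths.
Direct stake: 80% = 80%.
Via Windward → Lumen: 85% × 76% × 20% = 12.92%.
Total: 80% + 12.92% = 92.92%.

92.92%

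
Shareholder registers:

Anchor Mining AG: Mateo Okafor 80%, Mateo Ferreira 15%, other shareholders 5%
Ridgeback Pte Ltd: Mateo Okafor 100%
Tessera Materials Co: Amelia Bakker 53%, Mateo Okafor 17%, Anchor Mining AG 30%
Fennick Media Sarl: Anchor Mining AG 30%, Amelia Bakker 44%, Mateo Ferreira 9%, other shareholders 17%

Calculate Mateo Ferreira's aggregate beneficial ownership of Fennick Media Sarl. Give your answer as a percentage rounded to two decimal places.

Mateo Ferreira reaches Fennick along 2 paths.
Via Anchor: 15% × 30% = 4.5%.
Direct stake: 9% = 9%.
Total: 4.5% + 9% = 13.5%.
Rounded: 13.50%.

13.50%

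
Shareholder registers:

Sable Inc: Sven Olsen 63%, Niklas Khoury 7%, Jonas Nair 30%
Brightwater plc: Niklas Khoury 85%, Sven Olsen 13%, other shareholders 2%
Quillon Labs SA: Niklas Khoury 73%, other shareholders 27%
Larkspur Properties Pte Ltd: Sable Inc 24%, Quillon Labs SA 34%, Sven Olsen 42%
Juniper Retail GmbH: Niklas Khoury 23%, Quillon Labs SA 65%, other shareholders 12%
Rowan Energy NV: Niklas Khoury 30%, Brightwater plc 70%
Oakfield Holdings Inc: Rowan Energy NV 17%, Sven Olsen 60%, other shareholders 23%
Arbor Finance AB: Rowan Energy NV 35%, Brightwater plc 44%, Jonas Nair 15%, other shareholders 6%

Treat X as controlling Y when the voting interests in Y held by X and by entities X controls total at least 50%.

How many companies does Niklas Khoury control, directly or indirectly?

5

Niklas holds 85% of Brightwater, so Niklas controls Brightwater.
Niklas holds 73% of Quillon, so Niklas controls Quillon.
Niklas and Quillon together hold 23% + 65% = 88% of Juniper, so Niklas controls Juniper.
Niklas and Brightwater together hold 30% + 70% = 100% of Rowan, so Niklas controls Rowan.
Rowan and Brightwater together hold 35% + 44% = 79% of Arbor, so Niklas controls Arbor.
No other company's threshold is met.
Niklas controls 5 companies.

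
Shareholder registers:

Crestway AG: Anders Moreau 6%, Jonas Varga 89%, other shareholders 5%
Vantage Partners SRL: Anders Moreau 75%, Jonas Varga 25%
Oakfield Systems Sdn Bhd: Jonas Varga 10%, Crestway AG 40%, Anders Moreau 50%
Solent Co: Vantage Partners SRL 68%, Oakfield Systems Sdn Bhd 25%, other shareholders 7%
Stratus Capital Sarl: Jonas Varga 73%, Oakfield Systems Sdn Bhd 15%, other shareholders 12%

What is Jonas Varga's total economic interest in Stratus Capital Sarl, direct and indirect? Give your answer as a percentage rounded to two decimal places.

79.84%

Jonas reaches Stratus along 3 paths.
Direct stake: 73% = 73%.
Via Oakfield: 10% × 15% = 1.5%.
Via Crestway → Oakfield: 89% × 40% × 15% = 5.34%.
Total: 73% + 1.5% + 5.34% = 79.84%.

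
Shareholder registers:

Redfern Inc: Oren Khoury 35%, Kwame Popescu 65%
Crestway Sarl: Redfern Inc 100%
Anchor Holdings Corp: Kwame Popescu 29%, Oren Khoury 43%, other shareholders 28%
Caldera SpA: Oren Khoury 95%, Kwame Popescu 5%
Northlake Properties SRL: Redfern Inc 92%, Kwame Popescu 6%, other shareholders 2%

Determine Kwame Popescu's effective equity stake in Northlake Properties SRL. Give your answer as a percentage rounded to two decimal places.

65.80%

Kwame reaches Northlake along 2 paths.
Via Redfern: 65% × 92% = 59.8%.
Direct stake: 6% = 6%.
Total: 59.8% + 6% = 65.8%.
Rounded: 65.80%.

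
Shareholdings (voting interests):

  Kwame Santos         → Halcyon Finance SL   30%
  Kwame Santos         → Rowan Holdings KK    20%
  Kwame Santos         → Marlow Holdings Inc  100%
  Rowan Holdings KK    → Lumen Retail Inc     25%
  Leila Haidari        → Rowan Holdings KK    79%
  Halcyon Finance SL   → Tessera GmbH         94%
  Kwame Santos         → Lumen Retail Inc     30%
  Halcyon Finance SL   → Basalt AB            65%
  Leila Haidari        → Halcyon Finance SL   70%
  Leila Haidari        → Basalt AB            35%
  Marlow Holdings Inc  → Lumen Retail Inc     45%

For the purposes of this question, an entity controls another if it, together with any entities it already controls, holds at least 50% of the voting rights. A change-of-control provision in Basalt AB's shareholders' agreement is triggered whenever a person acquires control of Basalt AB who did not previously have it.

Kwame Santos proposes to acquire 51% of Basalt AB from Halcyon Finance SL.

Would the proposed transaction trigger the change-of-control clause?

The purchase adds only to Kwame's holdings (Halcyon's stake shrinks), so Kwame is the only person who could newly come to control Basalt.
Kwame holds 100% of Marlow, so Kwame controls Marlow.
Kwame and Marlow together hold 30% + 45% = 75% of Lumen, so Kwame controls Lumen.
Neither Kwame nor any entity Kwame controls holds any voting interest in Basalt.
So before the transaction, Kwame does not control Basalt.
After the purchase, Kwame holds 51% of Basalt directly, and Halcyon's stake falls to 14%.
Kwame holds 51% of Basalt, so Kwame controls Basalt.
Kwame did not control Basalt before and does after, so the clause is triggered.

Yes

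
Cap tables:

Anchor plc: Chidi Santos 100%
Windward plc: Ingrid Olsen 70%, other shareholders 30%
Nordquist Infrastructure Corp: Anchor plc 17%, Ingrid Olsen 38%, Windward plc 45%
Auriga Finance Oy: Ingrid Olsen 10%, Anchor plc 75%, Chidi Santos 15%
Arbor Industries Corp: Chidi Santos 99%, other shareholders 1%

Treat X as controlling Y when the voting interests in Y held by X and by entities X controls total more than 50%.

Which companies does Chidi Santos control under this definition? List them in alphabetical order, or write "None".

Chidi holds 100% of Anchor, so Chidi controls Anchor.
Anchor and Chidi together hold 75% + 15% = 90% of Auriga, so Chidi controls Auriga.
Chidi holds 99% of Arbor, so Chidi controls Arbor.
No other company's threshold is met.

Anchor plc, Arbor Industries Corp, Auriga Finance Oy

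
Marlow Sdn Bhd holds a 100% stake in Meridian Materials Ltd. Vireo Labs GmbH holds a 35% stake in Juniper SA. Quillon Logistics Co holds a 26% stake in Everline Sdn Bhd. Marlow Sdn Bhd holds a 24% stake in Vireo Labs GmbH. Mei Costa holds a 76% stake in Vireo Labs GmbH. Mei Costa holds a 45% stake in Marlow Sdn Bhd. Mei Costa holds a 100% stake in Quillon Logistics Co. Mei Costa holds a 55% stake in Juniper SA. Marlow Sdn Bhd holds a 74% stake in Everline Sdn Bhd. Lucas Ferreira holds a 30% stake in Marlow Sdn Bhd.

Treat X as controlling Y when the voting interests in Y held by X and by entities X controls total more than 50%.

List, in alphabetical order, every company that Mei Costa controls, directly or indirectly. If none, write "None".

Mei holds 76% of Vireo, so Mei controls Vireo.
Mei holds 100% of Quillon, so Mei controls Quillon.
Mei and Vireo together hold 55% + 35% = 90% of Juniper, so Mei controls Juniper.
No other company's threshold is met.

Juniper SA, Quillon Logistics Co, Vireo Labs GmbH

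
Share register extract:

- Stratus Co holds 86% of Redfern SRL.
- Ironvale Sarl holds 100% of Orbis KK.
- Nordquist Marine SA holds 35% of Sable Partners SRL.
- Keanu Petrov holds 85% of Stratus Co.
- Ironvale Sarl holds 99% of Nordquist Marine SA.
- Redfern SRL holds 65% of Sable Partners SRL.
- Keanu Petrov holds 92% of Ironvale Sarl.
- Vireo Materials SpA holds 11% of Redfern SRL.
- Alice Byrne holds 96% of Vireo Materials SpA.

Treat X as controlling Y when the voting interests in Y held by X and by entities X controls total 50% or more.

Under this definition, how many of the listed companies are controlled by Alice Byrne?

1

Alice holds 96% of Vireo, so Alice controls Vireo.
No other company's threshold is met.
Alice controls 1 company.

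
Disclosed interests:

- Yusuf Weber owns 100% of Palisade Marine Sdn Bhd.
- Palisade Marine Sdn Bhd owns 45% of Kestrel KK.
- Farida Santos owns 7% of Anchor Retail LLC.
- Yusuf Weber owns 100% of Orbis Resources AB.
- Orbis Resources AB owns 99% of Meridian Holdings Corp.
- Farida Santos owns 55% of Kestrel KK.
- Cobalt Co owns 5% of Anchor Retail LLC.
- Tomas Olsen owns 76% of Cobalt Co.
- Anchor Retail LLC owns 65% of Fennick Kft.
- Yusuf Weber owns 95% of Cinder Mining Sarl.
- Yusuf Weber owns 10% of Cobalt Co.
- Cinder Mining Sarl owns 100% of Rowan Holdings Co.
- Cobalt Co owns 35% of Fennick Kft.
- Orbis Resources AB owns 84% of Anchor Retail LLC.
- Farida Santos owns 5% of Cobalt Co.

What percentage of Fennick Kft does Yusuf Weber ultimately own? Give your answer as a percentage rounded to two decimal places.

58.43%

Yusuf reaches Fennick along 3 paths.
Via Cobalt → Anchor: 10% × 5% × 65% = 0.325%.
Via Orbis → Anchor: 100% × 84% × 65% = 54.6%.
Via Cobalt: 10% × 35% = 3.5%.
Total: 0.325% + 54.6% + 3.5% = 58.425%.
Rounded: 58.43%.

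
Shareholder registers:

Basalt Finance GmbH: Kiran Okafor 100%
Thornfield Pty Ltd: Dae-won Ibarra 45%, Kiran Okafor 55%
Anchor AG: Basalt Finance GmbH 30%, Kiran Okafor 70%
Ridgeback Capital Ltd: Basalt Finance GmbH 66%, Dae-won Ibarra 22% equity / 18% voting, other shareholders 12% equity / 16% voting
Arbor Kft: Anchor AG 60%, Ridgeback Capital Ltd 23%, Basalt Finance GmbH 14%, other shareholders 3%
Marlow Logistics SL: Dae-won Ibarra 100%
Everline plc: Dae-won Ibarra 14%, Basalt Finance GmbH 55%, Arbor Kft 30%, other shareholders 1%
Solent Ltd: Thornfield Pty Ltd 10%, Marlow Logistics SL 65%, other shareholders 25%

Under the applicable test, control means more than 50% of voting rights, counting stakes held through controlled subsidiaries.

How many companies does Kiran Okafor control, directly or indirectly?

Kiran holds 100% of Basalt, so Kiran controls Basalt.
Kiran holds 55% of Thornfield, so Kiran controls Thornfield.
Basalt and Kiran together hold 30% + 70% = 100% of Anchor, so Kiran controls Anchor.
Basalt holds 66% of Ridgeback, so Kiran controls Ridgeback.
Anchor and Ridgeback and Basalt together hold 60% + 23% + 14% = 97% of Arbor, so Kiran controls Arbor.
Basalt and Arbor together hold 55% + 30% = 85% of Everline, so Kiran controls Everline.
No other company's threshold is met.
Kiran controls 6 companies.

6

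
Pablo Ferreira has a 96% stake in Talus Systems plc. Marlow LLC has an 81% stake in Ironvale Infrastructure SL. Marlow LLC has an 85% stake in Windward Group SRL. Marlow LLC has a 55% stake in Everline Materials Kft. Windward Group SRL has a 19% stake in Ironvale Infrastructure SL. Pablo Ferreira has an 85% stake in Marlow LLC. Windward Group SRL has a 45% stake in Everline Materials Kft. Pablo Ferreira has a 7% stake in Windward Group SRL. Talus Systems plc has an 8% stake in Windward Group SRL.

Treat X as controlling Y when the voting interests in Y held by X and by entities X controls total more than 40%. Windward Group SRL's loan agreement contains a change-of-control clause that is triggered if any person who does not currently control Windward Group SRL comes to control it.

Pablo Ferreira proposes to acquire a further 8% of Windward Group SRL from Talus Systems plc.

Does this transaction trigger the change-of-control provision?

The purchase adds only to Pablo's holdings (Talus's stake shrinks), so Pablo is the only person who could newly come to control Windward.
Pablo holds 85% of Marlow, so Pablo controls Marlow.
Pablo holds 96% of Talus, so Pablo controls Talus.
Marlow and Pablo and Talus together hold 85% + 7% + 8% = 100% of Windward, so Pablo controls Windward.
So Pablo already controls Windward before the transaction.
After the purchase, Pablo's direct stake in Windward rises to 7% + 8% = 15%, and Talus's stake falls to 0%.
Pablo controlled Windward already, so this is not a new person acquiring control; every other person's position is unchanged or reduced.
No new person acquires control, so the clause is not triggered.

No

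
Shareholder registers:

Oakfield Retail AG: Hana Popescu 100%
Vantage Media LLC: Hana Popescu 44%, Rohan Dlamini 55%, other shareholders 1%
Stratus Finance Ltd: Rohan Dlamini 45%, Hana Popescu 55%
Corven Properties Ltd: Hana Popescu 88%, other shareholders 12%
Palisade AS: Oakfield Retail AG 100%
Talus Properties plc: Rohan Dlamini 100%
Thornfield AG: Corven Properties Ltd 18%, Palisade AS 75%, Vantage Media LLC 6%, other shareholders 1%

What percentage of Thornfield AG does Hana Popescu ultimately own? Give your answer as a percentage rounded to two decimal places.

Hana reaches Thornfield along 3 paths.
Via Corven: 88% × 18% = 15.84%.
Via Oakfield → Palisade: 100% × 100% × 75% = 75%.
Via Vantage: 44% × 6% = 2.64%.
Total: 15.84% + 75% + 2.64% = 93.48%.

93.48%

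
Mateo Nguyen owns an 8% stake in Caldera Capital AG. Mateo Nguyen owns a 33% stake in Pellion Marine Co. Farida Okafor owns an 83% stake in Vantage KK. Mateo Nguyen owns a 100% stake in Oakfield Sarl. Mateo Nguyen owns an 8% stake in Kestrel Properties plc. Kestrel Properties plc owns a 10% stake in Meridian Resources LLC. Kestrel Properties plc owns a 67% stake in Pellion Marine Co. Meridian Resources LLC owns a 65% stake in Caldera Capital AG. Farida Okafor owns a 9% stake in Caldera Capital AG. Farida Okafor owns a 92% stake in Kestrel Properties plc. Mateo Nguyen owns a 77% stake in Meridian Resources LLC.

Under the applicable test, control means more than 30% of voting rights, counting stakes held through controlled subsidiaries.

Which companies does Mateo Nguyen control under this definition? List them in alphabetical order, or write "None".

Mateo holds 77% of Meridian, so Mateo controls Meridian.
Mateo holds 33% of Pellion, so Mateo controls Pellion.
Meridian and Mateo together hold 65% + 8% = 73% of Caldera, so Mateo controls Caldera.
Mateo holds 100% of Oakfield, so Mateo controls Oakfield.
No other company's threshold is met.

Caldera Capital AG, Meridian Resources LLC, Oakfield Sarl, Pellion Marine Co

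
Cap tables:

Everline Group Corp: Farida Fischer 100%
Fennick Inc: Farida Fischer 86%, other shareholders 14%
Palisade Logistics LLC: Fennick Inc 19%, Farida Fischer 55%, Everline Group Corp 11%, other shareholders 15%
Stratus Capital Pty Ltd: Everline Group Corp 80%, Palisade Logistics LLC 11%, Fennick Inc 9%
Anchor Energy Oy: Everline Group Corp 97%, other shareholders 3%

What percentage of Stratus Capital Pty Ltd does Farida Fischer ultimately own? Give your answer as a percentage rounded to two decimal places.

96.80%

Farida reaches Stratus along 5 paths.
Via Everline: 100% × 80% = 80%.
Via Fennick → Palisade: 86% × 19% × 11% = 1.7974%.
Via Palisade: 55% × 11% = 6.05%.
Via Everline → Palisade: 100% × 11% × 11% = 1.21%.
Via Fennick: 86% × 9% = 7.74%.
Total: 80% + 1.7974% + 6.05% + 1.21% + 7.74% = 96.7974%.
Rounded: 96.80%.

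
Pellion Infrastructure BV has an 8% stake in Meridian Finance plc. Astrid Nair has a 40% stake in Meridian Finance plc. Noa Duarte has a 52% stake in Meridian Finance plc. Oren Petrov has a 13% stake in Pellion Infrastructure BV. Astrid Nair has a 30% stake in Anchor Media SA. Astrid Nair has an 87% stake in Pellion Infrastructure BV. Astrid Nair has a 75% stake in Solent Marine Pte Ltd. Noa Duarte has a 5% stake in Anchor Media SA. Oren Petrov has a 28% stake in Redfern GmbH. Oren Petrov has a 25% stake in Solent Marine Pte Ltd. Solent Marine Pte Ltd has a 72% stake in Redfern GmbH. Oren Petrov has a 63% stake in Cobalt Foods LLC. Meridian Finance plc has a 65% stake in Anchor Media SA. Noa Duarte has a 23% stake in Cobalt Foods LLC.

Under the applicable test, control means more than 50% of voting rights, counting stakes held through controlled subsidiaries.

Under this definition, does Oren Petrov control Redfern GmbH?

No

Oren holds 63% of Cobalt, so Oren controls Cobalt.
In Redfern, Oren's side holds only 28%, not > 50%.
So Oren does not control Redfern.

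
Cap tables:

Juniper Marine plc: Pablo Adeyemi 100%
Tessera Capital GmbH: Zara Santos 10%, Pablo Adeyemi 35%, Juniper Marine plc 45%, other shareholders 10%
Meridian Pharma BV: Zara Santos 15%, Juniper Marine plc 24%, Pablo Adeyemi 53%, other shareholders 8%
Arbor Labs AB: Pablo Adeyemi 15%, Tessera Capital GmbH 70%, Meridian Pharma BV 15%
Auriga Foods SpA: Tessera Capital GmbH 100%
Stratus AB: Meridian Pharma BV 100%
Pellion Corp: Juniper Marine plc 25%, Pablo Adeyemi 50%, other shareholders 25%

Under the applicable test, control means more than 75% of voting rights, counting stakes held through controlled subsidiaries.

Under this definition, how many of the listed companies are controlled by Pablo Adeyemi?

Pablo holds 100% of Juniper, so Pablo controls Juniper.
Pablo and Juniper together hold 35% + 45% = 80% of Tessera, so Pablo controls Tessera.
Juniper and Pablo together hold 24% + 53% = 77% of Meridian, so Pablo controls Meridian.
Pablo and Tessera and Meridian together hold 15% + 70% + 15% = 100% of Arbor, so Pablo controls Arbor.
Tessera holds 100% of Auriga, so Pablo controls Auriga.
Meridian holds 100% of Stratus, so Pablo controls Stratus.
No other company's threshold is met.
Pablo controls 6 companies.

6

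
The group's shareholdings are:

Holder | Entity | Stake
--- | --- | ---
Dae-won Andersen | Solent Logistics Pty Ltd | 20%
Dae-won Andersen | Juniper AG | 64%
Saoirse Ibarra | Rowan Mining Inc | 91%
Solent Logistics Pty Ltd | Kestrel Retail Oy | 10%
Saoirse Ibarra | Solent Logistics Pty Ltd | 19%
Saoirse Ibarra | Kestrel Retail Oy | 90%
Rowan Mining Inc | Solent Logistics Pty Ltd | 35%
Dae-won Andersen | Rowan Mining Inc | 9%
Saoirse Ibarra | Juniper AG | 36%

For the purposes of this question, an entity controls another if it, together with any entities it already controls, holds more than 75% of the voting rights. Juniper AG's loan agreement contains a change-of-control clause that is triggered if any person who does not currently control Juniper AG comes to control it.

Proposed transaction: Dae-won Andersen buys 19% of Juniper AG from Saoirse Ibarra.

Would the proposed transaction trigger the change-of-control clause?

Yes

The purchase adds only to Dae-won's holdings (Saoirse's stake shrinks), so Dae-won is the only person who could newly come to control Juniper.
Dae-won's largest direct stake is 64% in Juniper, which does not meet the threshold, so Dae-won controls no company.
In Juniper, Dae-won's side holds only 64%, not > 75%.
So before the transaction, Dae-won does not control Juniper.
After the purchase, Dae-won's direct stake in Juniper rises to 64% + 19% = 83%, and Saoirse's stake falls to 17%.
Dae-won holds 83% of Juniper, so Dae-won controls Juniper.
Dae-won did not control Juniper before and does after, so the clause is triggered.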